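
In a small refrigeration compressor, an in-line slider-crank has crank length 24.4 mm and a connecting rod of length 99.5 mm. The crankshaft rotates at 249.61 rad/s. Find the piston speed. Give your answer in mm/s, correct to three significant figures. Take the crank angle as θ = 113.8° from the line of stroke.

5010

ω = 249.6 rad/s
For an in-line slider-crank, x = r cosθ + √(L² − r² sin²θ), so v = −rω sinθ·[1 + r cosθ/√(L² − r² sin²θ)].
With r = 0.0244 m, L = 0.0995 m, θ = 113.8°: √(L² − r² sin²θ) = 0.096963 m.
v = −0.0244·249.6·0.91496·[1 + 0.0244·-0.40355/0.096963] = -5.0067 m/s.
|v| = 5.0067 m/s = 5006.7 mm/s.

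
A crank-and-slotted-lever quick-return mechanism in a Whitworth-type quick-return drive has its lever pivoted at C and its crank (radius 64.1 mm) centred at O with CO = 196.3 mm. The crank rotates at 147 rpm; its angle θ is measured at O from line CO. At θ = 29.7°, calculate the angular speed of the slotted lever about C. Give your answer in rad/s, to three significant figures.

3.59

ω = 15.39 rad/s (from 147 rpm).
Crank pin A relative to C: A = (d + r cosθ, r sinθ); lever angle φ = atan2(r sinθ, d + r cosθ).
Differentiating tanφ: φ̇ = rω(d cosθ + r)/(d² + r² + 2dr cosθ).
d² + r² + 2dr cosθ = |CA|² = 0.0645022 m²;  d cosθ + r = +0.23461 m.
|ω_lever| = |0.0641·15.39·+0.23461| / 0.0645022 = 3.5891 rad/s.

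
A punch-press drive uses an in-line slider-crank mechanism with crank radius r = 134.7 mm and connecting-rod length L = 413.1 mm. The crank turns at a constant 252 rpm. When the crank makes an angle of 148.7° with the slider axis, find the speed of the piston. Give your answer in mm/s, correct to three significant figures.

ω = 2π·252/60 = 26.39 rad/s
For an in-line slider-crank, x = r cosθ + √(L² − r² sin²θ), so v = −rω sinθ·[1 + r cosθ/√(L² − r² sin²θ)].
With r = 0.1347 m, L = 0.4131 m, θ = 148.7°: √(L² − r² sin²θ) = 0.40713 m.
v = −0.1347·26.39·0.51952·[1 + 0.1347·-0.85446/0.40713] = -1.3246 m/s.
|v| = 1.3246 m/s = 1324.6 mm/s.

1320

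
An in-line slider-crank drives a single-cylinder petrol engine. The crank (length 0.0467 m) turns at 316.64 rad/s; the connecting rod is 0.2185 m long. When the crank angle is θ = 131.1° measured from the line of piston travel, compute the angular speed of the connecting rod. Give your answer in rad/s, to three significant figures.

ω = 316.6 rad/s
The rod makes angle φ with the slider axis where L sinφ = r sinθ; differentiating, L cosφ·φ̇ = r ω cosθ.
L cosφ = √(L² − r² sin²θ) = 0.21565 m.
|ω_rod| = r ω |cosθ| / √(L² − r² sin²θ) = 0.0467·316.6·0.65738/0.21565 = 45.077 rad/s.

45.1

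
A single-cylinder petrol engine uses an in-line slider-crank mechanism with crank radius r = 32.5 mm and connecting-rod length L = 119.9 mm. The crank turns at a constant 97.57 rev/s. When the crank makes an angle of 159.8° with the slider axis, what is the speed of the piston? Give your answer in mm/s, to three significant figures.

ω = 2π·97.6 = 613.1 rad/s
For an in-line slider-crank, x = r cosθ + √(L² − r² sin²θ), so v = −rω sinθ·[1 + r cosθ/√(L² − r² sin²θ)].
With r = 0.0325 m, L = 0.1199 m, θ = 159.8°: √(L² − r² sin²θ) = 0.11937 m.
v = −0.0325·613.1·0.34530·[1 + 0.0325·-0.93849/0.11937] = -5.1219 m/s.
|v| = 5.1219 m/s = 5121.9 mm/s.

5120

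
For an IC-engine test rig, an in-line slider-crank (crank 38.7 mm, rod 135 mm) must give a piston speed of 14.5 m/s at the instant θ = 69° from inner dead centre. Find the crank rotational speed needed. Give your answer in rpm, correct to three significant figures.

3460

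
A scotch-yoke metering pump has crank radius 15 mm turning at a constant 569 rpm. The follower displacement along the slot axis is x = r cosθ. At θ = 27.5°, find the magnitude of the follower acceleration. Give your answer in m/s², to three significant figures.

ω = 59.59 rad/s (from 569 rpm).
x = r cosθ ⇒ ẍ = −rω² cosθ (ω constant).
|a| = rω²|cosθ| = 0.015·(59.59)²·|cos 27.5°| = 47.239 m/s².

47.2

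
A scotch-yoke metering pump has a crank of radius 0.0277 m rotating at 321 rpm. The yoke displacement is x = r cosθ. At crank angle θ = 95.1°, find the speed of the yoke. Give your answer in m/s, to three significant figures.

ω = 33.62 rad/s (from 321 rpm).
x = r cosθ ⇒ ẋ = −rω sinθ.
|v| = rω|sinθ| = 0.0277·33.62·|sin 95.1°| = 0.92745 m/s.

0.927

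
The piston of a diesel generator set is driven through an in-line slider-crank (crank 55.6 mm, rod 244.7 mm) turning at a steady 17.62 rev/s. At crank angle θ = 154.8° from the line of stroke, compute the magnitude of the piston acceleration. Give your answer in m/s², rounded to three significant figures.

ω = 2π·17.6 = 110.7 rad/s
x(θ) = r cosθ + √(L² − r² sin²θ); with ω constant, a = ω²·d²x/dθ².
d²x/dθ² = −r cosθ − r²(cos2θ)/√u − r⁴ sin²2θ/(4u^{3/2}),  u = L² − r² sin²θ = 0.0593177 m².
Substituting r = 0.0556 m, L = 0.2447 m, θ = 154.8°: d²x/dθ² = +0.04212 m.
a = ω²·d²x/dθ² = (110.7)²·(+0.04212) = +516.24 m/s²;  |a| = 516.24 m/s².

516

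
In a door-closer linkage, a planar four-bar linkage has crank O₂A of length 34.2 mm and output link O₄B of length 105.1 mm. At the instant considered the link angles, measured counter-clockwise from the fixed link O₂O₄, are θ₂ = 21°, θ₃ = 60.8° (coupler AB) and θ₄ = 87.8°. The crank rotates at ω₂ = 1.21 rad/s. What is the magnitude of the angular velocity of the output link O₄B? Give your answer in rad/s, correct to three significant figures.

0.555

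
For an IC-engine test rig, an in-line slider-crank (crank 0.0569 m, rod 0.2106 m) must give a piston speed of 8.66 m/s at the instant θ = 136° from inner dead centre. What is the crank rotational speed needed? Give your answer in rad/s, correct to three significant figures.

273

For an in-line slider-crank, |v_piston| = rω|sinθ|·[1 + r cosθ/√(L² − r² sin²θ)].
With r = 0.0569 m, L = 0.2106 m, θ = 136°: the bracketed kinematic factor |dx/dθ| = 0.031705 m.
ω = v/|dx/dθ| = 8.66/0.031705 = 273.14 rad/s.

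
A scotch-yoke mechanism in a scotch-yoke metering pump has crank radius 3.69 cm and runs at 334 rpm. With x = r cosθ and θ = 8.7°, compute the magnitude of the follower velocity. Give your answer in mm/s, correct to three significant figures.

195

ω = 34.98 rad/s (from 334 rpm).
x = r cosθ ⇒ ẋ = −rω sinθ.
|v| = rω|sinθ| = 0.0369·34.98·|sin 8.7°| = 0.19522 m/s = 195.22 mm/s.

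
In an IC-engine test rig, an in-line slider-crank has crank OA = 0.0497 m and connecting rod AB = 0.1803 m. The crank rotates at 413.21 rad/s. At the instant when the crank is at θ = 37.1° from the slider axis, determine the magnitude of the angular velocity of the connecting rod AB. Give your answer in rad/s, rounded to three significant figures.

92.1

ω = 413.2 rad/s
The rod makes angle φ with the slider axis where L sinφ = r sinθ; differentiating, L cosφ·φ̇ = r ω cosθ.
L cosφ = √(L² − r² sin²θ) = 0.17779 m.
|ω_rod| = r ω |cosθ| / √(L² − r² sin²θ) = 0.0497·413.2·0.79758/0.17779 = 92.129 rad/s.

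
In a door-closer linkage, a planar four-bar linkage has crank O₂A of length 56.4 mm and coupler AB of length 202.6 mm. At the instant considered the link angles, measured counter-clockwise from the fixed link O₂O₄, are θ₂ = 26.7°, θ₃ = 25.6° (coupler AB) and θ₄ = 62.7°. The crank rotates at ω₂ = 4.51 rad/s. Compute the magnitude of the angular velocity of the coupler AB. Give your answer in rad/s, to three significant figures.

1.22

ω₂ = 4.51 rad/s
Differentiating the loop-closure r₂e^{iθ₂}+r₃e^{iθ₃}=r₁+r₄e^{iθ₄} gives r₂ω₂e^{iθ₂}+r₃ω₃e^{iθ₃}=r₄ω₄e^{iθ₄}.
Eliminating the other unknown: ω₃ = r₂ω₂ sin(θ₄−θ₂) / [r₃ sin(θ₃−θ₄)].
Numerator sine = +0.58779; denominator sine = -0.60321.
Result = 0.0564·4.51·(+0.58779) / (0.2026·(-0.60321)) = -1.2234 rad/s; magnitude 1.2234 rad/s.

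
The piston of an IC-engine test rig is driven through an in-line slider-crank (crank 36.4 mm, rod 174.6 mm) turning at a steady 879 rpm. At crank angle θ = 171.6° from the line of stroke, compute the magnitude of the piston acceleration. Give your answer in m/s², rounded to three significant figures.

ω = 2π·879/60 = 92.05 rad/s
x(θ) = r cosθ + √(L² − r² sin²θ); with ω constant, a = ω²·d²x/dθ².
d²x/dθ² = −r cosθ − r²(cos2θ)/√u − r⁴ sin²2θ/(4u^{3/2}),  u = L² − r² sin²θ = 0.0304569 m².
Substituting r = 0.0364 m, L = 0.1746 m, θ = 171.6°: d²x/dθ² = +0.028735 m.
a = ω²·d²x/dθ² = (92.05)²·(+0.028735) = +243.47 m/s²;  |a| = 243.47 m/s².

243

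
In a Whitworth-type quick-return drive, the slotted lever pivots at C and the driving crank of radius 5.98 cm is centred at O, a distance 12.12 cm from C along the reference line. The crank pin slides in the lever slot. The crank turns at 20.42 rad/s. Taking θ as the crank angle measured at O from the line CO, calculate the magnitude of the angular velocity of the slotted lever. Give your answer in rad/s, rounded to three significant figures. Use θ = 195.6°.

16.2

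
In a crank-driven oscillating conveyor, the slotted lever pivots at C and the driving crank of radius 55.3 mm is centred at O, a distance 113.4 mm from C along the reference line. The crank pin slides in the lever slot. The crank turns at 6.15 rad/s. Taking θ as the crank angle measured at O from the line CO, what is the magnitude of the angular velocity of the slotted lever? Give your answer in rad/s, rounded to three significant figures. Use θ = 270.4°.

1.19

ω = 6.15 rad/s
Crank pin A relative to C: A = (d + r cosθ, r sinθ); lever angle φ = atan2(r sinθ, d + r cosθ).
Differentiating tanφ: φ̇ = rω(d cosθ + r)/(d² + r² + 2dr cosθ).
d² + r² + 2dr cosθ = |CA|² = 0.0160052 m²;  d cosθ + r = +0.056092 m.
|ω_lever| = |0.0553·6.15·+0.056092| / 0.0160052 = 1.1919 rad/s.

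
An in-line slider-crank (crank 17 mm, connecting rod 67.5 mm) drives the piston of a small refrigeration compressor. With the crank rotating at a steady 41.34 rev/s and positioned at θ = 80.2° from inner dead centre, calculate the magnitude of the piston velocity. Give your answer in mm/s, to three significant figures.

4540

ω = 2π·41.3 = 259.7 rad/s
For an in-line slider-crank, x = r cosθ + √(L² − r² sin²θ), so v = −rω sinθ·[1 + r cosθ/√(L² − r² sin²θ)].
With r = 0.017 m, L = 0.0675 m, θ = 80.2°: √(L² − r² sin²θ) = 0.065388 m.
v = −0.017·259.7·0.98541·[1 + 0.017·0.17021/0.065388] = -4.5438 m/s.
|v| = 4.5438 m/s = 4543.8 mm/s.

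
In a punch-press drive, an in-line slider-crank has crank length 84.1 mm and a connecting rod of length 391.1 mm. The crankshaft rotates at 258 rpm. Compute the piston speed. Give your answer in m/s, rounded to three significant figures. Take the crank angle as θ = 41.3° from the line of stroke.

ω = 2π·258/60 = 27.02 rad/s
For an in-line slider-crank, x = r cosθ + √(L² − r² sin²θ), so v = −rω sinθ·[1 + r cosθ/√(L² − r² sin²θ)].
With r = 0.0841 m, L = 0.3911 m, θ = 41.3°: √(L² − r² sin²θ) = 0.38714 m.
v = −0.0841·27.02·0.66000·[1 + 0.0841·0.75126/0.38714] = -1.7444 m/s.
|v| = 1.7444 m/s.

1.74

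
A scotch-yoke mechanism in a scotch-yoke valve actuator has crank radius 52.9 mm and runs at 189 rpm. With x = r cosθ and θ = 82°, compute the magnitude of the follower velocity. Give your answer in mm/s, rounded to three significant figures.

ω = 19.79 rad/s (from 189 rpm).
x = r cosθ ⇒ ẋ = −rω sinθ.
|v| = rω|sinθ| = 0.0529·19.79·|sin 82°| = 1.0368 m/s = 1036.8 mm/s.

1040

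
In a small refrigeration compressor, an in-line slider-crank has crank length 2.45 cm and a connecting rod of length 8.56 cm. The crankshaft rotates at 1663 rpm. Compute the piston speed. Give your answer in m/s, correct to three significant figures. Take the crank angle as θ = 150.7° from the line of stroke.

1.56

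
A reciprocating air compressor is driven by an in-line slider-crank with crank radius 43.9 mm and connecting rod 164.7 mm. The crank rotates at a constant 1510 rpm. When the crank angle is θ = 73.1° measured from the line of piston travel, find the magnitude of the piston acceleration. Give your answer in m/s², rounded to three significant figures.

69.4

ω = 2π·1510/60 = 158.1 rad/s
x(θ) = r cosθ + √(L² − r² sin²θ); with ω constant, a = ω²·d²x/dθ².
d²x/dθ² = −r cosθ − r²(cos2θ)/√u − r⁴ sin²2θ/(4u^{3/2}),  u = L² − r² sin²θ = 0.0253617 m².
Substituting r = 0.0439 m, L = 0.1647 m, θ = 73.1°: d²x/dθ² = -0.0027768 m.
a = ω²·d²x/dθ² = (158.1)²·(-0.0027768) = -69.432 m/s²;  |a| = 69.432 m/s².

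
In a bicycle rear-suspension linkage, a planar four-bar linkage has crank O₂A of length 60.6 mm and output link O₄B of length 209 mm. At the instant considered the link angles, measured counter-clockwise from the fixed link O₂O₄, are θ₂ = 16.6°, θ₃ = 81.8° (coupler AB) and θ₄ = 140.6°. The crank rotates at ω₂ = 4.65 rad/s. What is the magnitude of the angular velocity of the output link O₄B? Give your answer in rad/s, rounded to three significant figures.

1.43

ω₂ = 4.65 rad/s
Differentiating the loop-closure r₂e^{iθ₂}+r₃e^{iθ₃}=r₁+r₄e^{iθ₄} gives r₂ω₂e^{iθ₂}+r₃ω₃e^{iθ₃}=r₄ω₄e^{iθ₄}.
Eliminating the other unknown: ω₄ = r₂ω₂ sin(θ₂−θ₃) / [r₄ sin(θ₄−θ₃)].
Numerator sine = -0.90778; denominator sine = +0.85536.
Result = 0.0606·4.65·(-0.90778) / (0.209·(+0.85536)) = -1.4309 rad/s; magnitude 1.4309 rad/s.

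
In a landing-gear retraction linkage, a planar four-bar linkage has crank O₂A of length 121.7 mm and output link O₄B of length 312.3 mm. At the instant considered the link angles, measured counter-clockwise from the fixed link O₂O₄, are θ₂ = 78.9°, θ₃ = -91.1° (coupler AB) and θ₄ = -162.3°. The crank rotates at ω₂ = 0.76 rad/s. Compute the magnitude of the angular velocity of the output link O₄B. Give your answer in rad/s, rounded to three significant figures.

0.0543

ω₂ = 0.76 rad/s
Differentiating the loop-closure r₂e^{iθ₂}+r₃e^{iθ₃}=r₁+r₄e^{iθ₄} gives r₂ω₂e^{iθ₂}+r₃ω₃e^{iθ₃}=r₄ω₄e^{iθ₄}.
Eliminating the other unknown: ω₄ = r₂ω₂ sin(θ₂−θ₃) / [r₄ sin(θ₄−θ₃)].
Numerator sine = +0.17365; denominator sine = -0.94665.
Result = 0.1217·0.76·(+0.17365) / (0.3123·(-0.94665)) = -0.054327 rad/s; magnitude 0.054327 rad/s.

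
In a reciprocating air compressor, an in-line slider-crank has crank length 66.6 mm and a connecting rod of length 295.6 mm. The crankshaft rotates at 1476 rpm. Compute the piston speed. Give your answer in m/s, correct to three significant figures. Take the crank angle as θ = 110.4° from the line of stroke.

8.87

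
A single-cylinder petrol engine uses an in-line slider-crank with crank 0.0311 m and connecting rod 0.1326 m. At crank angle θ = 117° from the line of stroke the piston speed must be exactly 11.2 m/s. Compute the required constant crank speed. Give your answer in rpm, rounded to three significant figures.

For an in-line slider-crank, |v_piston| = rω|sinθ|·[1 + r cosθ/√(L² − r² sin²θ)].
With r = 0.0311 m, L = 0.1326 m, θ = 117°: the bracketed kinematic factor |dx/dθ| = 0.024693 m.
ω = v/|dx/dθ| = 11.2/0.024693 = 453.57 rad/s.
N = 60ω/(2π) = 4331.3 rpm.

4330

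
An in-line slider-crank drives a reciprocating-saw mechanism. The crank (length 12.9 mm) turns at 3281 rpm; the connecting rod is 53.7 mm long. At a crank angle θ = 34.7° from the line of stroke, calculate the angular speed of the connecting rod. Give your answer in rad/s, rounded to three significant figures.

ω = 343.6 rad/s (converted from 3281 rpm).
The rod makes angle φ with the slider axis where L sinφ = r sinθ; differentiating, L cosφ·φ̇ = r ω cosθ.
L cosφ = √(L² − r² sin²θ) = 0.053195 m.
|ω_rod| = r ω |cosθ| / √(L² − r² sin²θ) = 0.0129·343.6·0.82214/0.053195 = 68.501 rad/s.

68.5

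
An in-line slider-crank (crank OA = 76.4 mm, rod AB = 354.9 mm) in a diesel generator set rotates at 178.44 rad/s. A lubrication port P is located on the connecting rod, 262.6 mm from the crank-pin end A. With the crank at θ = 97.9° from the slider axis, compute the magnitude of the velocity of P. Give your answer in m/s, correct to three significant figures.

13.2

ω = 178.4 rad/s.  Crank-pin speed |V_A| = rω = 13.633 m/s, perpendicular to OA.
Rod angle: sinφ = −(r/L) sinθ ⇒ φ = -12.312°; ω_rod = −rω cosθ/√(L²−r²sin²θ) = +5.404 rad/s.
V_P = V_A + ω_rod × AP, with AP = 0.2626 m along the rod.
Components: V_Px = −rω sinθ − a·ω_rod·sinφ = -13.201 m/s;  V_Py = rω cosθ + a·ω_rod·cosφ = -0.48731 m/s.
|V_P| = √(V_Px² + V_Py²) = 13.21 m/s.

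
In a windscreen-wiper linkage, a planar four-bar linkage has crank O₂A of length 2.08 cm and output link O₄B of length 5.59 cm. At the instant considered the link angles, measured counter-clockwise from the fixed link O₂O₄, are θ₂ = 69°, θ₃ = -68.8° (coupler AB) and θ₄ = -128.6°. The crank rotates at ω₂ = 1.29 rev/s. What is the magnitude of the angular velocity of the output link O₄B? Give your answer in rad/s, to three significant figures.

2.34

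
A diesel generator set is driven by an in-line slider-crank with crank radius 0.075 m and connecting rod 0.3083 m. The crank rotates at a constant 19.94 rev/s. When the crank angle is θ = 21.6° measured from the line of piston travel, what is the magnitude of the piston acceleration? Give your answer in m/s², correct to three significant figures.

1310

ω = 2π·19.9 = 125.3 rad/s
x(θ) = r cosθ + √(L² − r² sin²θ); with ω constant, a = ω²·d²x/dθ².
d²x/dθ² = −r cosθ − r²(cos2θ)/√u − r⁴ sin²2θ/(4u^{3/2}),  u = L² − r² sin²θ = 0.0942866 m².
Substituting r = 0.075 m, L = 0.3083 m, θ = 21.6°: d²x/dθ² = -0.083215 m.
a = ω²·d²x/dθ² = (125.3)²·(-0.083215) = -1306.2 m/s²;  |a| = 1306.2 m/s².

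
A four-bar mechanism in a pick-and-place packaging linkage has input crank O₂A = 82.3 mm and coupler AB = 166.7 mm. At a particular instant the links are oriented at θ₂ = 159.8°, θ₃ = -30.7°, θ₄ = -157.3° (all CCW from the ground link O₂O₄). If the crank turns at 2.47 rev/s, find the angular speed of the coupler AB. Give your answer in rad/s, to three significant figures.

6.50

ω₂ = 15.52 rad/s (from 2.47 rev/s).
Differentiating the loop-closure r₂e^{iθ₂}+r₃e^{iθ₃}=r₁+r₄e^{iθ₄} gives r₂ω₂e^{iθ₂}+r₃ω₃e^{iθ₃}=r₄ω₄e^{iθ₄}.
Eliminating the other unknown: ω₃ = r₂ω₂ sin(θ₄−θ₂) / [r₃ sin(θ₃−θ₄)].
Numerator sine = +0.68072; denominator sine = +0.80282.
Result = 0.0823·15.52·(+0.68072) / (0.1667·(+0.80282)) = +6.4967 rad/s; magnitude 6.4967 rad/s.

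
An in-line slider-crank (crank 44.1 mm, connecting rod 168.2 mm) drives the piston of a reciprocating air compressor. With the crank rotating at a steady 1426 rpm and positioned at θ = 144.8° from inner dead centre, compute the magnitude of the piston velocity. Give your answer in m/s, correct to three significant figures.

2.97

ω = 2π·1426/60 = 149.3 rad/s
For an in-line slider-crank, x = r cosθ + √(L² − r² sin²θ), so v = −rω sinθ·[1 + r cosθ/√(L² − r² sin²θ)].
With r = 0.0441 m, L = 0.1682 m, θ = 144.8°: √(L² − r² sin²θ) = 0.16627 m.
v = −0.0441·149.3·0.57643·[1 + 0.0441·-0.81714/0.16627] = -2.9733 m/s.
|v| = 2.9733 m/s.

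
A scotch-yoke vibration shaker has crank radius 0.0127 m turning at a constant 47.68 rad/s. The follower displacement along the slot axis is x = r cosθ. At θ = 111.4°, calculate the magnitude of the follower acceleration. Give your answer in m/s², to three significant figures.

10.5

ω = 47.68 rad/s
x = r cosθ ⇒ ẍ = −rω² cosθ (ω constant).
|a| = rω²|cosθ| = 0.0127·(47.68)²·|cos 111.4°| = 10.535 m/s².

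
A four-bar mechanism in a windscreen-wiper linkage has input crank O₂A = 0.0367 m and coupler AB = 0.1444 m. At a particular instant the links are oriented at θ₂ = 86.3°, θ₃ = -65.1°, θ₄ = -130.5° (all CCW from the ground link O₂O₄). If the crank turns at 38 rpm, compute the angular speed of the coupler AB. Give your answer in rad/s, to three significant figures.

0.666

ω₂ = 3.979 rad/s (from 38 rpm).
Differentiating the loop-closure r₂e^{iθ₂}+r₃e^{iθ₃}=r₁+r₄e^{iθ₄} gives r₂ω₂e^{iθ₂}+r₃ω₃e^{iθ₃}=r₄ω₄e^{iθ₄}.
Eliminating the other unknown: ω₃ = r₂ω₂ sin(θ₄−θ₂) / [r₃ sin(θ₃−θ₄)].
Numerator sine = +0.59902; denominator sine = +0.90924.
Result = 0.0367·3.979·(+0.59902) / (0.1444·(+0.90924)) = +0.66631 rad/s; magnitude 0.66631 rad/s.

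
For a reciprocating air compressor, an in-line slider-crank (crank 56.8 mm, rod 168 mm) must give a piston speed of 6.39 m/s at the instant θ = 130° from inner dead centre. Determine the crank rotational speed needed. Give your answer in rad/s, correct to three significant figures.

189

For an in-line slider-crank, |v_piston| = rω|sinθ|·[1 + r cosθ/√(L² − r² sin²θ)].
With r = 0.0568 m, L = 0.168 m, θ = 130°: the bracketed kinematic factor |dx/dθ| = 0.033721 m.
ω = v/|dx/dθ| = 6.39/0.033721 = 189.49 rad/s.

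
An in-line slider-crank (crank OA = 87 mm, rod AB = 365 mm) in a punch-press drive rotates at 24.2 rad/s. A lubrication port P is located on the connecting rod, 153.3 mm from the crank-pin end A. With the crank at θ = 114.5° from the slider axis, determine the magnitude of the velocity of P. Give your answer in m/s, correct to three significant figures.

1.90

ω = 24.2 rad/s.  Crank-pin speed |V_A| = rω = 2.1054 m/s, perpendicular to OA.
Rod angle: sinφ = −(r/L) sinθ ⇒ φ = -12.527°; ω_rod = −rω cosθ/√(L²−r²sin²θ) = +2.4504 rad/s.
V_P = V_A + ω_rod × AP, with AP = 0.1533 m along the rod.
Components: V_Px = −rω sinθ − a·ω_rod·sinφ = -1.8344 m/s;  V_Py = rω cosθ + a·ω_rod·cosφ = -0.5064 m/s.
|V_P| = √(V_Px² + V_Py²) = 1.903 m/s.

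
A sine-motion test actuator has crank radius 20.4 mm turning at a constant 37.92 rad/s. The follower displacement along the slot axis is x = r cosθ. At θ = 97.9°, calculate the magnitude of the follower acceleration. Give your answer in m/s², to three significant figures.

ω = 37.92 rad/s
x = r cosθ ⇒ ẍ = −rω² cosθ (ω constant).
|a| = rω²|cosθ| = 0.0204·(37.92)²·|cos 97.9°| = 4.0318 m/s².

4.03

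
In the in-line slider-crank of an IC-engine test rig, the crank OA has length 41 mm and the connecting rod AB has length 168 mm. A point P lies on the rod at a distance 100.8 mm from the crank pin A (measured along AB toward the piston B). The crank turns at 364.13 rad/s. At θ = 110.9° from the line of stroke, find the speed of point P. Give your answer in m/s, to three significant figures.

13.4

ω = 364.1 rad/s.  Crank-pin speed |V_A| = rω = 14.929 m/s, perpendicular to OA.
Rod angle: sinφ = −(r/L) sinθ ⇒ φ = -13.179°; ω_rod = −rω cosθ/√(L²−r²sin²θ) = +32.559 rad/s.
V_P = V_A + ω_rod × AP, with AP = 0.1008 m along the rod.
Components: V_Px = −rω sinθ − a·ω_rod·sinφ = -13.199 m/s;  V_Py = rω cosθ + a·ω_rod·cosφ = -2.1303 m/s.
|V_P| = √(V_Px² + V_Py²) = 13.37 m/s.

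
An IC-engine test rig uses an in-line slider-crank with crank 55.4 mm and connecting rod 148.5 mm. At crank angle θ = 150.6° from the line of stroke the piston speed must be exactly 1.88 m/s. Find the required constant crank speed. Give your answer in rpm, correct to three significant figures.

986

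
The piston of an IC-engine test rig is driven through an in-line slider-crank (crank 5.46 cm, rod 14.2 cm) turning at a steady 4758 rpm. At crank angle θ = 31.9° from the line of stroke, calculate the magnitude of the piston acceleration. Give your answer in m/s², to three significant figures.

ω = 2π·4758/60 = 498.3 rad/s
x(θ) = r cosθ + √(L² − r² sin²θ); with ω constant, a = ω²·d²x/dθ².
d²x/dθ² = −r cosθ − r²(cos2θ)/√u − r⁴ sin²2θ/(4u^{3/2}),  u = L² − r² sin²θ = 0.0193315 m².
Substituting r = 0.0546 m, L = 0.142 m, θ = 31.9°: d²x/dθ² = -0.056486 m.
a = ω²·d²x/dθ² = (498.3)²·(-0.056486) = -14023 m/s²;  |a| = 14023 m/s².

14000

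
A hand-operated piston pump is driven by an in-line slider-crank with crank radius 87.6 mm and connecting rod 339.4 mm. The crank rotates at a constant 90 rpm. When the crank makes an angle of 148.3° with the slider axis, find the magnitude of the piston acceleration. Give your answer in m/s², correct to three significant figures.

5.69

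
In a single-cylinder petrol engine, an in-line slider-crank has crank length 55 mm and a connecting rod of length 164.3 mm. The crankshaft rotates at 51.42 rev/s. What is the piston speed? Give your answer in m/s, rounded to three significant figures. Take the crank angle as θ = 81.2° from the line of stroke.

ω = 2π·51.4 = 323.1 rad/s
For an in-line slider-crank, x = r cosθ + √(L² − r² sin²θ), so v = −rω sinθ·[1 + r cosθ/√(L² − r² sin²θ)].
With r = 0.055 m, L = 0.1643 m, θ = 81.2°: √(L² − r² sin²θ) = 0.15505 m.
v = −0.055·323.1·0.98823·[1 + 0.055·0.15299/0.15505] = -18.513 m/s.
|v| = 18.513 m/s.

18.5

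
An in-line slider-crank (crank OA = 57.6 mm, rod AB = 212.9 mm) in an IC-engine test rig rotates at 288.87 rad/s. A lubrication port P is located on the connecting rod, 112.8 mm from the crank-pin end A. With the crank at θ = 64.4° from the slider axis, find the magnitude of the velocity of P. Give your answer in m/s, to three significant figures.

ω = 288.9 rad/s.  Crank-pin speed |V_A| = rω = 16.639 m/s, perpendicular to OA.
Rod angle: sinφ = −(r/L) sinθ ⇒ φ = -14.122°; ω_rod = −rω cosθ/√(L²−r²sin²θ) = -34.821 rad/s.
V_P = V_A + ω_rod × AP, with AP = 0.1128 m along the rod.
Components: V_Px = −rω sinθ − a·ω_rod·sinφ = -15.964 m/s;  V_Py = rω cosθ + a·ω_rod·cosφ = +3.3803 m/s.
|V_P| = √(V_Px² + V_Py²) = 16.318 m/s.

16.3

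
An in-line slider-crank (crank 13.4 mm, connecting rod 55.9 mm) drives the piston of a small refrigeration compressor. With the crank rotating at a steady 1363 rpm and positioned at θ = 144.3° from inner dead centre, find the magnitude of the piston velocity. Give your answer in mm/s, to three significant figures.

897

ω = 2π·1363/60 = 142.7 rad/s
For an in-line slider-crank, x = r cosθ + √(L² − r² sin²θ), so v = −rω sinθ·[1 + r cosθ/√(L² − r² sin²θ)].
With r = 0.0134 m, L = 0.0559 m, θ = 144.3°: √(L² − r² sin²θ) = 0.05535 m.
v = −0.0134·142.7·0.58354·[1 + 0.0134·-0.81208/0.05535] = -0.89667 m/s.
|v| = 0.89667 m/s = 896.67 mm/s.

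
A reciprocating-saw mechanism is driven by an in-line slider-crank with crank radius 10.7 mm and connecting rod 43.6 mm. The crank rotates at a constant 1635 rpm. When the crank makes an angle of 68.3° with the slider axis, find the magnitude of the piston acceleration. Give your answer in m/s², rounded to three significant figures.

ω = 2π·1635/60 = 171.2 rad/s
x(θ) = r cosθ + √(L² − r² sin²θ); with ω constant, a = ω²·d²x/dθ².
d²x/dθ² = −r cosθ − r²(cos2θ)/√u − r⁴ sin²2θ/(4u^{3/2}),  u = L² − r² sin²θ = 0.00180212 m².
Substituting r = 0.0107 m, L = 0.0436 m, θ = 68.3°: d²x/dθ² = -0.002017 m.
a = ω²·d²x/dθ² = (171.2)²·(-0.002017) = -59.128 m/s²;  |a| = 59.128 m/s².

59.1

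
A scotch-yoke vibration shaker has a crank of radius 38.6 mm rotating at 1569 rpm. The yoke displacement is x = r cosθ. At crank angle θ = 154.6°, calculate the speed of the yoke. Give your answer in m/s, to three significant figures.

2.72

ω = 164.3 rad/s (from 1569 rpm).
x = r cosθ ⇒ ẋ = −rω sinθ.
|v| = rω|sinθ| = 0.0386·164.3·|sin 154.6°| = 2.7204 m/s.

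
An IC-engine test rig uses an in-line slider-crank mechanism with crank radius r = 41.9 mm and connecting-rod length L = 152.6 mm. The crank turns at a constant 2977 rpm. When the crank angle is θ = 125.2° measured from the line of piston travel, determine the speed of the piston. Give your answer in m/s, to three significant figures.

ω = 2π·2977/60 = 311.8 rad/s
For an in-line slider-crank, x = r cosθ + √(L² − r² sin²θ), so v = −rω sinθ·[1 + r cosθ/√(L² − r² sin²θ)].
With r = 0.0419 m, L = 0.1526 m, θ = 125.2°: √(L² − r² sin²θ) = 0.14871 m.
v = −0.0419·311.8·0.81714·[1 + 0.0419·-0.57643/0.14871] = -8.9403 m/s.
|v| = 8.9403 m/s.

8.94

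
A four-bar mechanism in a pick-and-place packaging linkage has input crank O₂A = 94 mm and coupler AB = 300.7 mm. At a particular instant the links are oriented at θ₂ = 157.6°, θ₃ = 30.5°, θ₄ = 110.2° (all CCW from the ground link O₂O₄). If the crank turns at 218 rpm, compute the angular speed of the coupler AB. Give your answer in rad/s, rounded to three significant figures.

ω₂ = 22.83 rad/s (from 218 rpm).
Differentiating the loop-closure r₂e^{iθ₂}+r₃e^{iθ₃}=r₁+r₄e^{iθ₄} gives r₂ω₂e^{iθ₂}+r₃ω₃e^{iθ₃}=r₄ω₄e^{iθ₄}.
Eliminating the other unknown: ω₃ = r₂ω₂ sin(θ₄−θ₂) / [r₃ sin(θ₃−θ₄)].
Numerator sine = -0.73610; denominator sine = -0.98389.
Result = 0.094·22.83·(-0.73610) / (0.3007·(-0.98389)) = +5.3391 rad/s; magnitude 5.3391 rad/s.

5.34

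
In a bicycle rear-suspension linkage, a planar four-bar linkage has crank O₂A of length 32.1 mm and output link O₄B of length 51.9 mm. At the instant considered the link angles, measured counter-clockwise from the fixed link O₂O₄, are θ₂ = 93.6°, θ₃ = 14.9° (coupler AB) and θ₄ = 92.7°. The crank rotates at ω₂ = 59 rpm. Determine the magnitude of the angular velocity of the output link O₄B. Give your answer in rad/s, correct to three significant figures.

ω₂ = 6.178 rad/s (from 59 rpm).
Differentiating the loop-closure r₂e^{iθ₂}+r₃e^{iθ₃}=r₁+r₄e^{iθ₄} gives r₂ω₂e^{iθ₂}+r₃ω₃e^{iθ₃}=r₄ω₄e^{iθ₄}.
Eliminating the other unknown: ω₄ = r₂ω₂ sin(θ₂−θ₃) / [r₄ sin(θ₄−θ₃)].
Numerator sine = +0.98061; denominator sine = +0.97742.
Result = 0.0321·6.178·(+0.98061) / (0.0519·(+0.97742)) = +3.8339 rad/s; magnitude 3.8339 rad/s.

3.83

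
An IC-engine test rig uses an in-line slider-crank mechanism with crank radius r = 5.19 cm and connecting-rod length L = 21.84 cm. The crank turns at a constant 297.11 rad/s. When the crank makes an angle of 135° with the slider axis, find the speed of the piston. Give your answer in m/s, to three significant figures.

9.04

ω = 297.1 rad/s
For an in-line slider-crank, x = r cosθ + √(L² − r² sin²θ), so v = −rω sinθ·[1 + r cosθ/√(L² − r² sin²θ)].
With r = 0.0519 m, L = 0.2184 m, θ = 135°: √(L² − r² sin²θ) = 0.21529 m.
v = −0.0519·297.1·0.70711·[1 + 0.0519·-0.70711/0.21529] = -9.045 m/s.
|v| = 9.045 m/s.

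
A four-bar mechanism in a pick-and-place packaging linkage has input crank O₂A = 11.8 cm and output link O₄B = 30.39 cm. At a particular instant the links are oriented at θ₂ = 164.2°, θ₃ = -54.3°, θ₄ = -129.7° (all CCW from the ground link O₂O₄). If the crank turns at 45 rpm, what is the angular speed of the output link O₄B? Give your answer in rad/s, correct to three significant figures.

ω₂ = 4.712 rad/s (from 45 rpm).
Differentiating the loop-closure r₂e^{iθ₂}+r₃e^{iθ₃}=r₁+r₄e^{iθ₄} gives r₂ω₂e^{iθ₂}+r₃ω₃e^{iθ₃}=r₄ω₄e^{iθ₄}.
Eliminating the other unknown: ω₄ = r₂ω₂ sin(θ₂−θ₃) / [r₄ sin(θ₄−θ₃)].
Numerator sine = -0.62251; denominator sine = -0.96771.
Result = 0.118·4.712·(-0.62251) / (0.3039·(-0.96771)) = +1.1771 rad/s; magnitude 1.1771 rad/s.

1.18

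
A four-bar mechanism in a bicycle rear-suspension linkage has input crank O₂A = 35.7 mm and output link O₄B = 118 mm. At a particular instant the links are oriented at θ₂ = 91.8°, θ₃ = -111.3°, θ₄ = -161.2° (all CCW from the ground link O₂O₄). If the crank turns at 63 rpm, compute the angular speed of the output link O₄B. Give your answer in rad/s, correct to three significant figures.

ω₂ = 6.597 rad/s (from 63 rpm).
Differentiating the loop-closure r₂e^{iθ₂}+r₃e^{iθ₃}=r₁+r₄e^{iθ₄} gives r₂ω₂e^{iθ₂}+r₃ω₃e^{iθ₃}=r₄ω₄e^{iθ₄}.
Eliminating the other unknown: ω₄ = r₂ω₂ sin(θ₂−θ₃) / [r₄ sin(θ₄−θ₃)].
Numerator sine = -0.39234; denominator sine = -0.76492.
Result = 0.0357·6.597·(-0.39234) / (0.118·(-0.76492)) = +1.0238 rad/s; magnitude 1.0238 rad/s.

1.02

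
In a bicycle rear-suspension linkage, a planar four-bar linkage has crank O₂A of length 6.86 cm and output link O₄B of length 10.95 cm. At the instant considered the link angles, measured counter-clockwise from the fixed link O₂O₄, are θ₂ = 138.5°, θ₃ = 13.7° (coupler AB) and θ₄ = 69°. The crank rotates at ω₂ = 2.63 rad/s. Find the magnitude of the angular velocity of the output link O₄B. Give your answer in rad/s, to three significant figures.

1.65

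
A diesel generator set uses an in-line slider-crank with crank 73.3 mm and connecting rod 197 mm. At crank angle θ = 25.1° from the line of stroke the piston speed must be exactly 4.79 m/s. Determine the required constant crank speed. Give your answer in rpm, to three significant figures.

For an in-line slider-crank, |v_piston| = rω|sinθ|·[1 + r cosθ/√(L² − r² sin²θ)].
With r = 0.0733 m, L = 0.197 m, θ = 25.1°: the bracketed kinematic factor |dx/dθ| = 0.041704 m.
ω = v/|dx/dθ| = 4.79/0.041704 = 114.86 rad/s.
N = 60ω/(2π) = 1096.8 rpm.

1100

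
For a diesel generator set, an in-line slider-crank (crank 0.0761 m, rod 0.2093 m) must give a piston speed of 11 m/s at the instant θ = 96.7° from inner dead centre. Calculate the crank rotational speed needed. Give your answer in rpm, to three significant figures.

For an in-line slider-crank, |v_piston| = rω|sinθ|·[1 + r cosθ/√(L² − r² sin²θ)].
With r = 0.0761 m, L = 0.2093 m, θ = 96.7°: the bracketed kinematic factor |dx/dθ| = 0.072142 m.
ω = v/|dx/dθ| = 11/0.072142 = 152.48 rad/s.
N = 60ω/(2π) = 1456 rpm.

1460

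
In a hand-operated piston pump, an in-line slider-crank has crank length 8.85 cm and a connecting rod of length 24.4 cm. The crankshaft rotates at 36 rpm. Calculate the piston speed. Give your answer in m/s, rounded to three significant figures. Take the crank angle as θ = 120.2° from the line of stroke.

ω = 2π·36/60 = 3.77 rad/s
For an in-line slider-crank, x = r cosθ + √(L² − r² sin²θ), so v = −rω sinθ·[1 + r cosθ/√(L² − r² sin²θ)].
With r = 0.0885 m, L = 0.244 m, θ = 120.2°: √(L² − r² sin²θ) = 0.2317 m.
v = −0.0885·3.77·0.86427·[1 + 0.0885·-0.50302/0.2317] = -0.23295 m/s.
|v| = 0.23295 m/s.

0.233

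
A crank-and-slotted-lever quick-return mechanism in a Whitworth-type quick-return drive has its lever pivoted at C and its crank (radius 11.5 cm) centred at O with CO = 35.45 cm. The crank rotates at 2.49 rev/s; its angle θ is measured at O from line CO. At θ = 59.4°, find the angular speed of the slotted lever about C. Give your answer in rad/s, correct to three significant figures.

2.95

ω = 15.65 rad/s (from 2.49 rev/s).
Crank pin A relative to C: A = (d + r cosθ, r sinθ); lever angle φ = atan2(r sinθ, d + r cosθ).
Differentiating tanφ: φ̇ = rω(d cosθ + r)/(d² + r² + 2dr cosθ).
d² + r² + 2dr cosθ = |CA|² = 0.1804 m²;  d cosθ + r = +0.29546 m.
|ω_lever| = |0.115·15.65·+0.29546| / 0.1804 = 2.9467 rad/s.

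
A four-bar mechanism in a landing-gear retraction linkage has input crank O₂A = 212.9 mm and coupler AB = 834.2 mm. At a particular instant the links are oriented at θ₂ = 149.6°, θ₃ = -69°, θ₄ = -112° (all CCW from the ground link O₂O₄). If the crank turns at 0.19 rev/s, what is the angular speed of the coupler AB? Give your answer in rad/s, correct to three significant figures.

ω₂ = 1.194 rad/s (from 0.19 rev/s).
Differentiating the loop-closure r₂e^{iθ₂}+r₃e^{iθ₃}=r₁+r₄e^{iθ₄} gives r₂ω₂e^{iθ₂}+r₃ω₃e^{iθ₃}=r₄ω₄e^{iθ₄}.
Eliminating the other unknown: ω₃ = r₂ω₂ sin(θ₄−θ₂) / [r₃ sin(θ₃−θ₄)].
Numerator sine = +0.98927; denominator sine = +0.68200.
Result = 0.2129·1.194·(+0.98927) / (0.8342·(+0.68200)) = +0.44195 rad/s; magnitude 0.44195 rad/s.

0.442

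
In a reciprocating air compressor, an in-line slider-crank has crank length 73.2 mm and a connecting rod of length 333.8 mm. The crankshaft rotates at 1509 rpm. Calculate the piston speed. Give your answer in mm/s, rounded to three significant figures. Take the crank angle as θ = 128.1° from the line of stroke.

ω = 2π·1509/60 = 158 rad/s
For an in-line slider-crank, x = r cosθ + √(L² − r² sin²θ), so v = −rω sinθ·[1 + r cosθ/√(L² − r² sin²θ)].
With r = 0.0732 m, L = 0.3338 m, θ = 128.1°: √(L² − r² sin²θ) = 0.32879 m.
v = −0.0732·158·0.78694·[1 + 0.0732·-0.61704/0.32879] = -7.8522 m/s.
|v| = 7.8522 m/s = 7852.2 mm/s.

7850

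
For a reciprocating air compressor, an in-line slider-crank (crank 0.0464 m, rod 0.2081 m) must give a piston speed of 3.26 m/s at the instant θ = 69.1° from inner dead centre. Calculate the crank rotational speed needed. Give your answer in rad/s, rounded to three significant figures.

For an in-line slider-crank, |v_piston| = rω|sinθ|·[1 + r cosθ/√(L² − r² sin²θ)].
With r = 0.0464 m, L = 0.2081 m, θ = 69.1°: the bracketed kinematic factor |dx/dθ| = 0.046872 m.
ω = v/|dx/dθ| = 3.26/0.046872 = 69.551 rad/s.

69.6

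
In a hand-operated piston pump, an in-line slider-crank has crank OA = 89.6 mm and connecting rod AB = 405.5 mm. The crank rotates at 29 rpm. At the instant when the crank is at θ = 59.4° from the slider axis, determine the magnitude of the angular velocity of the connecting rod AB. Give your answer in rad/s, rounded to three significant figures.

0.348

ω = 3.037 rad/s (converted from 29 rpm).
The rod makes angle φ with the slider axis where L sinφ = r sinθ; differentiating, L cosφ·φ̇ = r ω cosθ.
L cosφ = √(L² − r² sin²θ) = 0.3981 m.
|ω_rod| = r ω |cosθ| / √(L² − r² sin²θ) = 0.0896·3.037·0.50904/0.3981 = 0.34793 rad/s.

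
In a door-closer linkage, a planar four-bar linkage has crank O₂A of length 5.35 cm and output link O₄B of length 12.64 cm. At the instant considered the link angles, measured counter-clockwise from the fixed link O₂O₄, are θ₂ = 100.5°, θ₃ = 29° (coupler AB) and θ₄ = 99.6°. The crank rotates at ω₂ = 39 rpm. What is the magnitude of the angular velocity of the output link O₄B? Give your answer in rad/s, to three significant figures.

ω₂ = 4.084 rad/s (from 39 rpm).
Differentiating the loop-closure r₂e^{iθ₂}+r₃e^{iθ₃}=r₁+r₄e^{iθ₄} gives r₂ω₂e^{iθ₂}+r₃ω₃e^{iθ₃}=r₄ω₄e^{iθ₄}.
Eliminating the other unknown: ω₄ = r₂ω₂ sin(θ₂−θ₃) / [r₄ sin(θ₄−θ₃)].
Numerator sine = +0.94832; denominator sine = +0.94322.
Result = 0.0535·4.084·(+0.94832) / (0.1264·(+0.94322)) = +1.738 rad/s; magnitude 1.738 rad/s.

1.74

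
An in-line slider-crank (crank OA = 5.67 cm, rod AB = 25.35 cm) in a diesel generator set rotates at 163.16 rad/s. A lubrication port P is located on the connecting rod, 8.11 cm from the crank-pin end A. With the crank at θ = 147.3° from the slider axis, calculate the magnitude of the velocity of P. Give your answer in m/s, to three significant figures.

ω = 163.2 rad/s.  Crank-pin speed |V_A| = rω = 9.2512 m/s, perpendicular to OA.
Rod angle: sinφ = −(r/L) sinθ ⇒ φ = -6.940°; ω_rod = −rω cosθ/√(L²−r²sin²θ) = +30.937 rad/s.
V_P = V_A + ω_rod × AP, with AP = 0.0811 m along the rod.
Components: V_Px = −rω sinθ − a·ω_rod·sinφ = -4.6947 m/s;  V_Py = rω cosθ + a·ω_rod·cosφ = -5.2944 m/s.
|V_P| = √(V_Px² + V_Py²) = 7.0761 m/s.

7.08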